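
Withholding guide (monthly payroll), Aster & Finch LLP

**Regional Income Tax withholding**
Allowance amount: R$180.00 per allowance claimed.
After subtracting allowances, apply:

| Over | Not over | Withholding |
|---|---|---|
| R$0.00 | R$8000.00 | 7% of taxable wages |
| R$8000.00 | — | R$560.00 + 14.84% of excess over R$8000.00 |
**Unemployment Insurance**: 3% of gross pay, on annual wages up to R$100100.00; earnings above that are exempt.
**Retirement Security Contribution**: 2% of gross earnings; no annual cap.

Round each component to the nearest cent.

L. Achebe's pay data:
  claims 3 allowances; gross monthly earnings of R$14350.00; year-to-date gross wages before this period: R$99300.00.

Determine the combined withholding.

Regional Income Tax: taxable = R$14350.00 − 3×R$180.00 = R$13810.00
  R$560.00 + 14.84% × (R$13810.00 − R$8000.00) = R$560.00 + 14.84% × R$5810.00 = R$1422.20
Unemployment Insurance: cap R$100100.00 − YTD R$99300.00 = R$800.00 subject; 3% × R$800.00 = R$24.00
Retirement Security Contribution: 2% × R$14350.00 = R$287.00
Total: R$1422.20 + R$24.00 + R$287.00 = R$1733.20

R$1733.20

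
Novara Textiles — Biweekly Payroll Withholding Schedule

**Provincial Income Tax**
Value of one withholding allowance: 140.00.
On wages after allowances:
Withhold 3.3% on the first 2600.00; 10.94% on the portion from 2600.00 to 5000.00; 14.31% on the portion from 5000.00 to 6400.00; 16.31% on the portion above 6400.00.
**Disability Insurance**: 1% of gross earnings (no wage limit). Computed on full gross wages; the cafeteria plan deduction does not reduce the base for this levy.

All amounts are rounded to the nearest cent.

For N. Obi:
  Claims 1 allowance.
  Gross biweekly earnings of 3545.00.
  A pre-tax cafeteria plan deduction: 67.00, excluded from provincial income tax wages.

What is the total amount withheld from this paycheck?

201.99

Provincial Income Tax: taxable = 3545.00 − 67.00 − 1×140.00 = 3338.00
  85.80 + 10.94% × (3338.00 − 2600.00) = 85.80 + 10.94% × 738.00 = 166.54
Disability Insurance: 1% × 3545.00 = 35.45
Total: 166.54 + 35.45 = 201.99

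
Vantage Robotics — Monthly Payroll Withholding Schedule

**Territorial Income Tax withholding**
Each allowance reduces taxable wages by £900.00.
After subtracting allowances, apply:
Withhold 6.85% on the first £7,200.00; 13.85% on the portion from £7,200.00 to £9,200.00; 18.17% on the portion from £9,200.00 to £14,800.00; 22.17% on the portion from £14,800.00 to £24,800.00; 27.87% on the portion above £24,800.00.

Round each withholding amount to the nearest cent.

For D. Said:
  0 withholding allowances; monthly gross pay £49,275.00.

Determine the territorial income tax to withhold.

Territorial Income Tax: taxable = £49,275.00
  £4,004.72 + 27.87% × (£49,275.00 − £24,800.00) = £4,004.72 + 27.87% × £24,475.00 = £10,825.90

£10,825.90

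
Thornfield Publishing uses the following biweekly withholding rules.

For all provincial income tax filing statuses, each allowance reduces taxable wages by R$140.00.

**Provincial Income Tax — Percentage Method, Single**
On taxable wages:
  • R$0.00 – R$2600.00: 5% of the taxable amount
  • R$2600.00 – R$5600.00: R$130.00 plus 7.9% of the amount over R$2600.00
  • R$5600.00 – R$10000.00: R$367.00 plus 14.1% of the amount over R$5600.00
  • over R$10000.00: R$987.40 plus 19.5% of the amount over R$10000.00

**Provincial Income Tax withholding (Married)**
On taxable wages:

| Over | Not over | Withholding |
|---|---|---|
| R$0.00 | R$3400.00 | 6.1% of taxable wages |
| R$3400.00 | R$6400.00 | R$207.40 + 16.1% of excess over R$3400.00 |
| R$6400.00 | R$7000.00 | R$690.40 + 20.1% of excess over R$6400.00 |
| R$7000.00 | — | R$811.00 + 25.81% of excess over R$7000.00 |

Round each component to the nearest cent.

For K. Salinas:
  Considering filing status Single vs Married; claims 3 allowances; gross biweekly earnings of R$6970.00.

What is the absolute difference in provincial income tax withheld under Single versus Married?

R$219.60

Provincial Income Tax (Single): taxable = R$6970.00 − 3×R$140.00 = R$6550.00
  R$367.00 + 14.1% × (R$6550.00 − R$5600.00) = R$367.00 + 14.1% × R$950.00 = R$500.95
Provincial Income Tax (Married): taxable = R$6970.00 − 3×R$140.00 = R$6550.00
  R$690.40 + 20.1% × (R$6550.00 − R$6400.00) = R$690.40 + 20.1% × R$150.00 = R$720.55
Difference: |R$500.95 − R$720.55| = R$219.60 (higher under Married)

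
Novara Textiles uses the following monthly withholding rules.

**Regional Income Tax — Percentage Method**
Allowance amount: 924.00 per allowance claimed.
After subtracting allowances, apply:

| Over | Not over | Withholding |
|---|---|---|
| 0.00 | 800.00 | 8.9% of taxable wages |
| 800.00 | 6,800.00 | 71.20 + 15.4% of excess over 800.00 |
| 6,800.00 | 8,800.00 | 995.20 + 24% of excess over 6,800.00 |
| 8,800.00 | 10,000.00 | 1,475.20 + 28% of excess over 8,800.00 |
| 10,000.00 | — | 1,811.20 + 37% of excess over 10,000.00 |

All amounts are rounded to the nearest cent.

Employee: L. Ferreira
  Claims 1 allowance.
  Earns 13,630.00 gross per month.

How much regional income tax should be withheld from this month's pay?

Regional Income Tax: taxable = 13,630.00 − 1×924.00 = 12,706.00
  1,811.20 + 37% × (12,706.00 − 10,000.00) = 1,811.20 + 37% × 2,706.00 = 2,812.42

2,812.42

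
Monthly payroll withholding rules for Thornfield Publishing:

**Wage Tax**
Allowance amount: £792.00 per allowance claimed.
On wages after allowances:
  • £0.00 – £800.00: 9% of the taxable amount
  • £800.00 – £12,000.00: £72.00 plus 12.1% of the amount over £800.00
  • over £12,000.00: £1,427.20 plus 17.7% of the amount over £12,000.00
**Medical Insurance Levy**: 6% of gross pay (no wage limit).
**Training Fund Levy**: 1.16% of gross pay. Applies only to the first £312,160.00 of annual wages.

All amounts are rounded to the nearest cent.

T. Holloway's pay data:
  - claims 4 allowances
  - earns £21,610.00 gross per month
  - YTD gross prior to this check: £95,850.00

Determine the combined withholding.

£4,114.71

Wage Tax: taxable = £21,610.00 − 4×£792.00 = £18,442.00
  £1,427.20 + 17.7% × (£18,442.00 − £12,000.00) = £1,427.20 + 17.7% × £6,442.00 = £2,567.43
Medical Insurance Levy: 6% × £21,610.00 = £1,296.60
Training Fund Levy: 1.16% × £21,610.00 = £250.68
Total: £2,567.43 + £1,296.60 + £250.68 = £4,114.71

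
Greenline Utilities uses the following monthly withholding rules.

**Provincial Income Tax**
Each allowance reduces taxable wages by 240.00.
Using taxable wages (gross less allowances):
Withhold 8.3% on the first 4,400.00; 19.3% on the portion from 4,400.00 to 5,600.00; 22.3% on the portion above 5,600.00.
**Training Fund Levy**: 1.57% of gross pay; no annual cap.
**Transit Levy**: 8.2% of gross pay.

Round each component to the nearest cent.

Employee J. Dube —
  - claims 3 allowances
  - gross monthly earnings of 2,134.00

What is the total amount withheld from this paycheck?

325.85

Provincial Income Tax: taxable = 2,134.00 − 3×240.00 = 1,414.00
  8.3% × 1,414.00 = 117.36
Training Fund Levy: 1.57% × 2,134.00 = 33.50
Transit Levy: 8.2% × 2,134.00 = 174.99
Total: 117.36 + 33.50 + 174.99 = 325.85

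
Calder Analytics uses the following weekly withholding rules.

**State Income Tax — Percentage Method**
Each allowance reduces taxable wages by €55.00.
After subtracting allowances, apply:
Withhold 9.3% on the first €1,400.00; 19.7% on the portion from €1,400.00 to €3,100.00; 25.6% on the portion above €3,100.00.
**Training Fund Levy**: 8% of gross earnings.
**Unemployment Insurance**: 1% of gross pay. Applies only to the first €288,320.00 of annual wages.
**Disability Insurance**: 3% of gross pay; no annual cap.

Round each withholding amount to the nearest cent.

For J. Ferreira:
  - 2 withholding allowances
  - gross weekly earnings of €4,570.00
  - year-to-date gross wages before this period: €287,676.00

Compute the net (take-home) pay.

€3,247.60

State Income Tax: taxable = €4,570.00 − 2×€55.00 = €4,460.00
  €465.10 + 25.6% × (€4,460.00 − €3,100.00) = €465.10 + 25.6% × €1,360.00 = €813.26
Training Fund Levy: 8% × €4,570.00 = €365.60
Unemployment Insurance: cap €288,320.00 − YTD €287,676.00 = €644.00 subject; 1% × €644.00 = €6.44
Disability Insurance: 3% × €4,570.00 = €137.10
Total withheld: €813.26 + €365.60 + €6.44 + €137.10 = €1,322.40
Net pay: €4,570.00 − €1,322.40 = €3,247.60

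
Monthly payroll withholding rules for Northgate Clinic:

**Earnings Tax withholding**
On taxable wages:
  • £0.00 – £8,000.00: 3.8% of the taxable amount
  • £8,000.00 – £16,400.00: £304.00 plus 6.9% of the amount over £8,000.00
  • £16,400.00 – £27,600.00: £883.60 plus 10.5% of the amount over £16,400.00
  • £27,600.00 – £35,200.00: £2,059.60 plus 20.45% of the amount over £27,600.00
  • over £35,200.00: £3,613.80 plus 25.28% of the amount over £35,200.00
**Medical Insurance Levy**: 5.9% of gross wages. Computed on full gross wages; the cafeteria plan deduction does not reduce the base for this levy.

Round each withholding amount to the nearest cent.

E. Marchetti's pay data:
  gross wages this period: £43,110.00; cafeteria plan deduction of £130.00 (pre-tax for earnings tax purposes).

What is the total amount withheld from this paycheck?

Earnings Tax: taxable = £43,110.00 − £130.00 = £42,980.00
  £3,613.80 + 25.28% × (£42,980.00 − £35,200.00) = £3,613.80 + 25.28% × £7,780.00 = £5,580.58
Medical Insurance Levy: 5.9% × £43,110.00 = £2,543.49
Total: £5,580.58 + £2,543.49 = £8,124.07

£8,124.07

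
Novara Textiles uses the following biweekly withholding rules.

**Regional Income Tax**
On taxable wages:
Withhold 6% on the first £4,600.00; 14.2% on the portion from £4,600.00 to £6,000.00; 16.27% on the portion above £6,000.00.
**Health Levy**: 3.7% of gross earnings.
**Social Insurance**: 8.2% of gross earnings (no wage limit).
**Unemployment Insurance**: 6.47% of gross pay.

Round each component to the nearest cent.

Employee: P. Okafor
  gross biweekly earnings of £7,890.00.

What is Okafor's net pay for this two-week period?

£5,658.31

Regional Income Tax: taxable = £7,890.00
  £474.80 + 16.27% × (£7,890.00 − £6,000.00) = £474.80 + 16.27% × £1,890.00 = £782.30
Health Levy: 3.7% × £7,890.00 = £291.93
Social Insurance: 8.2% × £7,890.00 = £646.98
Unemployment Insurance: 6.47% × £7,890.00 = £510.48
Total withheld: £782.30 + £291.93 + £646.98 + £510.48 = £2,231.69
Net pay: £7,890.00 − £2,231.69 = £5,658.31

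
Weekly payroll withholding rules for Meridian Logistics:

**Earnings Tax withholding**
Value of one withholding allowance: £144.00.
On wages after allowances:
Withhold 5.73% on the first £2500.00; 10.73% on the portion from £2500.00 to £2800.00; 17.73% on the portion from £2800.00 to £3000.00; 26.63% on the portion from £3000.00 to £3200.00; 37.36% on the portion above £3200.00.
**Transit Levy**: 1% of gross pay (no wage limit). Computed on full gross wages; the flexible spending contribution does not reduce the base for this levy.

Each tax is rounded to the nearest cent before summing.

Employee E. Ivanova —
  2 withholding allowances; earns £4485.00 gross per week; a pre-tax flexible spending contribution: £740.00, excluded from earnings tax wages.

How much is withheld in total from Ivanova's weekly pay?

Earnings Tax: taxable = £4485.00 − £740.00 − 2×£144.00 = £3457.00
  £264.16 + 37.36% × (£3457.00 − £3200.00) = £264.16 + 37.36% × £257.00 = £360.18
Transit Levy: 1% × £4485.00 = £44.85
Total: £360.18 + £44.85 = £405.03

£405.03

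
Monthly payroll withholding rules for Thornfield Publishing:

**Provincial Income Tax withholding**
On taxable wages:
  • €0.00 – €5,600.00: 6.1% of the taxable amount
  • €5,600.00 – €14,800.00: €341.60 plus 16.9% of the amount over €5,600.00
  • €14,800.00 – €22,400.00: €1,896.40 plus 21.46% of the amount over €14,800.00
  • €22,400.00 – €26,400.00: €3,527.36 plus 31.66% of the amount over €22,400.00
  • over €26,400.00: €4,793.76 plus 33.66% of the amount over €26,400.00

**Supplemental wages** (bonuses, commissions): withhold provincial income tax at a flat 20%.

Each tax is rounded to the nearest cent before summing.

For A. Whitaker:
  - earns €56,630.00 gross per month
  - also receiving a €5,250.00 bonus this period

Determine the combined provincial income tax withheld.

€16,019.18

Provincial Income Tax: taxable = €56,630.00
  €4,793.76 + 33.66% × (€56,630.00 − €26,400.00) = €4,793.76 + 33.66% × €30,230.00 = €14,969.18
Supplemental (20% flat on bonus): 20% × €5,250.00 = €1,050.00
Total provincial income tax: €14,969.18 + €1,050.00 = €16,019.18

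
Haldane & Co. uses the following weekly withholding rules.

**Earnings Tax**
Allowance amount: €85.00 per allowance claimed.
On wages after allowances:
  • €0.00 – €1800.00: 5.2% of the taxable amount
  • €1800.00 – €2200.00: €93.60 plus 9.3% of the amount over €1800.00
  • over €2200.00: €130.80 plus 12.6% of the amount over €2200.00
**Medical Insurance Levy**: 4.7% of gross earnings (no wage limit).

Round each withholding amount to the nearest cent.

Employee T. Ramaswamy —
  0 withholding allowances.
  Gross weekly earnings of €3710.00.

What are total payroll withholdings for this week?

Earnings Tax: taxable = €3710.00
  €130.80 + 12.6% × (€3710.00 − €2200.00) = €130.80 + 12.6% × €1510.00 = €321.06
Medical Insurance Levy: 4.7% × €3710.00 = €174.37
Total: €321.06 + €174.37 = €495.43

€495.43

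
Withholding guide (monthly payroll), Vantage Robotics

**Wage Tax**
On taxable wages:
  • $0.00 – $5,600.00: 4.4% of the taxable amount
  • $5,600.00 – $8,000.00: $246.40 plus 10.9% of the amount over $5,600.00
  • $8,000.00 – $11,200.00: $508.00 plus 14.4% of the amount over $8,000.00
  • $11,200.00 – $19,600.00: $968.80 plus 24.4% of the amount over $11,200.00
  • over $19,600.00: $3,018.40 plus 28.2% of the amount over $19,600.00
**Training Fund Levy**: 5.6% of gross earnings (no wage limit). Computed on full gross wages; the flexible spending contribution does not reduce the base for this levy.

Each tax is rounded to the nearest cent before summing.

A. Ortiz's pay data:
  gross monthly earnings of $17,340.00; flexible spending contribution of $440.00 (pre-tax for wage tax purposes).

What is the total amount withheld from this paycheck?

Wage Tax: taxable = $17,340.00 − $440.00 = $16,900.00
  $968.80 + 24.4% × ($16,900.00 − $11,200.00) = $968.80 + 24.4% × $5,700.00 = $2,359.60
Training Fund Levy: 5.6% × $17,340.00 = $971.04
Total: $2,359.60 + $971.04 = $3,330.64

$3,330.64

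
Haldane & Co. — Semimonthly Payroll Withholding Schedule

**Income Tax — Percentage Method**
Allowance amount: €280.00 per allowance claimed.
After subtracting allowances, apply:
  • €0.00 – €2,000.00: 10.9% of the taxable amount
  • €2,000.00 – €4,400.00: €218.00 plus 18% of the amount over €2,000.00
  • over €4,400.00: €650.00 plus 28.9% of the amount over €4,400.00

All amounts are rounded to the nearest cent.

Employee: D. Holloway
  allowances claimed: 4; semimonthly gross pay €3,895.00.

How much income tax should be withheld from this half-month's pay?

€357.50

Income Tax: taxable = €3,895.00 − 4×€280.00 = €2,775.00
  €218.00 + 18% × (€2,775.00 − €2,000.00) = €218.00 + 18% × €775.00 = €357.50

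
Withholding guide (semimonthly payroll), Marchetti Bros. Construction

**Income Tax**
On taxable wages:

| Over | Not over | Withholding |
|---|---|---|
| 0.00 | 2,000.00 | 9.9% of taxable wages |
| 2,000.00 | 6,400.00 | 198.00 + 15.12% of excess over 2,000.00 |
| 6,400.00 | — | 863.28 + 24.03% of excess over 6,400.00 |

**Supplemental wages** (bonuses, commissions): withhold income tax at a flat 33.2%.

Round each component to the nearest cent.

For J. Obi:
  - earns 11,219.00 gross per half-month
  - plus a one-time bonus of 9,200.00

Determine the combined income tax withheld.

5,075.69

Income Tax: taxable = 11,219.00
  863.28 + 24.03% × (11,219.00 − 6,400.00) = 863.28 + 24.03% × 4,819.00 = 2,021.29
Supplemental (33.2% flat on bonus): 33.2% × 9,200.00 = 3,054.40
Total income tax: 2,021.29 + 3,054.40 = 5,075.69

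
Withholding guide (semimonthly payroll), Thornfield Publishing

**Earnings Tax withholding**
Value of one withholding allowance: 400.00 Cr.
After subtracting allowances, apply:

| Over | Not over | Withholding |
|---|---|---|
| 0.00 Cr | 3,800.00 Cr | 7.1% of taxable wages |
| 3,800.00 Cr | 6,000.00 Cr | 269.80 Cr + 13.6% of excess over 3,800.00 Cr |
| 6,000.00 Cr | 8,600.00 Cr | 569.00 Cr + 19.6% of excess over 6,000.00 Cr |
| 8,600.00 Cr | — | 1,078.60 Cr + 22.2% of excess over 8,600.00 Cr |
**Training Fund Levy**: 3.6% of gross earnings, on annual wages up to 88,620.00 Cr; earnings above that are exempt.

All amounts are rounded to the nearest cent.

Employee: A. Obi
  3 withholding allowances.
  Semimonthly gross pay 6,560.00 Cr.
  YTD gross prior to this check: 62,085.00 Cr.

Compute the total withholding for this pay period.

Earnings Tax: taxable = 6,560.00 Cr − 3×400.00 Cr = 5,360.00 Cr
  269.80 Cr + 13.6% × (5,360.00 Cr − 3,800.00 Cr) = 269.80 Cr + 13.6% × 1,560.00 Cr = 481.96 Cr
Training Fund Levy: 3.6% × 6,560.00 Cr = 236.16 Cr
Total: 481.96 Cr + 236.16 Cr = 718.12 Cr

718.12 Cr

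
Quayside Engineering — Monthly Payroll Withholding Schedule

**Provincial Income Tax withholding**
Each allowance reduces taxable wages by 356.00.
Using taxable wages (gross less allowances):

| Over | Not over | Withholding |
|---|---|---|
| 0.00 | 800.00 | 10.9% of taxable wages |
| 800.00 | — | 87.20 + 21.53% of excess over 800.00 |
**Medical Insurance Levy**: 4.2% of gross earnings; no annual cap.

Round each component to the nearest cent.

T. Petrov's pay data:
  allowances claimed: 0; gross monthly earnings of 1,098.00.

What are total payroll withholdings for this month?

Provincial Income Tax: taxable = 1,098.00
  87.20 + 21.53% × (1,098.00 − 800.00) = 87.20 + 21.53% × 298.00 = 151.36
Medical Insurance Levy: 4.2% × 1,098.00 = 46.12
Total: 151.36 + 46.12 = 197.48

197.48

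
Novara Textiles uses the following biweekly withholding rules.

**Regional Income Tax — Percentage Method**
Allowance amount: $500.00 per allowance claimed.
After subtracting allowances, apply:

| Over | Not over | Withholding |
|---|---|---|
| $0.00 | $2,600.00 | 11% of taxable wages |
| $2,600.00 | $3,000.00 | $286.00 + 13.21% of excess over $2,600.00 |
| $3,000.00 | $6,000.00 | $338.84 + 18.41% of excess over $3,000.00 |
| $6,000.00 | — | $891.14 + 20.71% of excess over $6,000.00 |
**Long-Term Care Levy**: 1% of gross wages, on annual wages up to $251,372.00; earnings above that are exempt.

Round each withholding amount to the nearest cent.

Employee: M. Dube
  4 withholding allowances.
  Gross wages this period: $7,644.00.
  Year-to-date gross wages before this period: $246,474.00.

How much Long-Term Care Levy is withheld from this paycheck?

$48.98

Long-Term Care Levy: cap $251,372.00 − YTD $246,474.00 = $4,898.00 subject; 1% × $4,898.00 = $48.98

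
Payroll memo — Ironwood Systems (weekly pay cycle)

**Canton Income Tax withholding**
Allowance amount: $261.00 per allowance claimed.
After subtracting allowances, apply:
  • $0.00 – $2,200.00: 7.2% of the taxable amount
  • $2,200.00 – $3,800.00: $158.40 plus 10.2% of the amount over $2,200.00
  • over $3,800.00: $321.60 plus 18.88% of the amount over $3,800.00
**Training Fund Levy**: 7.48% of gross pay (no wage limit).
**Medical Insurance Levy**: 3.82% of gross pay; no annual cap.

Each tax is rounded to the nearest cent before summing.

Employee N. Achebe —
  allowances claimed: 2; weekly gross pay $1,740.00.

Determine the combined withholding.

$284.32

Canton Income Tax: taxable = $1,740.00 − 2×$261.00 = $1,218.00
  7.2% × $1,218.00 = $87.70
Training Fund Levy: 7.48% × $1,740.00 = $130.15
Medical Insurance Levy: 3.82% × $1,740.00 = $66.47
Total: $87.70 + $130.15 + $66.47 = $284.32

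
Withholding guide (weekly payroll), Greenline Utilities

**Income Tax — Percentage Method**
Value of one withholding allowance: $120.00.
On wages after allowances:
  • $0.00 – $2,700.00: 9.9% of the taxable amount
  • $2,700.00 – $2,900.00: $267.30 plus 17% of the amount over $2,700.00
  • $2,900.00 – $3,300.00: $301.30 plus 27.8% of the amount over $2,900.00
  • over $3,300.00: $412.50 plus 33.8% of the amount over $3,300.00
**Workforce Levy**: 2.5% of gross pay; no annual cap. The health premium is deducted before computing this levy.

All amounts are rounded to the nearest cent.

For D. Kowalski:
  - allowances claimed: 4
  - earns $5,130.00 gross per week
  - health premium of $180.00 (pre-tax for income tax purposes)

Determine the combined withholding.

Income Tax: taxable = $5,130.00 − $180.00 − 4×$120.00 = $4,470.00
  $412.50 + 33.8% × ($4,470.00 − $3,300.00) = $412.50 + 33.8% × $1,170.00 = $807.96
Workforce Levy: 2.5% × $4,950.00 = $123.75
Total: $807.96 + $123.75 = $931.71

$931.71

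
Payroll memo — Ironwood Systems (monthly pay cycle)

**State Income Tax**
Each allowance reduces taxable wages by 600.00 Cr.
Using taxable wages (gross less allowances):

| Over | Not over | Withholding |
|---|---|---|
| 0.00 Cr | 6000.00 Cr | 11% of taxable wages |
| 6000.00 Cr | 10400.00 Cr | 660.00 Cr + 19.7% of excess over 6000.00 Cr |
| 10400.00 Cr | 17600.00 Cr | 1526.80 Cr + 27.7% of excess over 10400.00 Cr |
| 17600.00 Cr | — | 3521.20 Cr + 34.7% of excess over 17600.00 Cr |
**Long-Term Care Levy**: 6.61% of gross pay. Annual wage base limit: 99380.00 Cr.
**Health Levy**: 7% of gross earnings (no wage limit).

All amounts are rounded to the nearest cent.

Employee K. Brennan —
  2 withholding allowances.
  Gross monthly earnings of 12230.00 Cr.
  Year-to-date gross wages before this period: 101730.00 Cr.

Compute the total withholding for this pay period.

2557.41 Cr

State Income Tax: taxable = 12230.00 Cr − 2×600.00 Cr = 11030.00 Cr
  1526.80 Cr + 27.7% × (11030.00 Cr − 10400.00 Cr) = 1526.80 Cr + 27.7% × 630.00 Cr = 1701.31 Cr
Long-Term Care Levy: YTD 101730.00 Cr ≥ cap 99380.00 Cr → 0.00 Cr
Health Levy: 7% × 12230.00 Cr = 856.10 Cr
Total: 1701.31 Cr + 0.00 Cr + 856.10 Cr = 2557.41 Cr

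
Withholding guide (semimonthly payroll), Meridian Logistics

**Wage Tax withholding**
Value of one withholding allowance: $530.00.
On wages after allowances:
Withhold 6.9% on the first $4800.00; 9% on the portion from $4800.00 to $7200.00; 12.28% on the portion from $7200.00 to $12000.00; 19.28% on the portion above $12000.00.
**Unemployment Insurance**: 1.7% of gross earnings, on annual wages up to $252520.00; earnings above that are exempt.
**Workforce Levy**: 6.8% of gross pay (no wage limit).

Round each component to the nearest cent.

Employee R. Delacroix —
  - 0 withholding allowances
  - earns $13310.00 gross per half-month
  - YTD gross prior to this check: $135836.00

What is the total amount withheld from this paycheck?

Wage Tax: taxable = $13310.00
  $1136.64 + 19.28% × ($13310.00 − $12000.00) = $1136.64 + 19.28% × $1310.00 = $1389.21
Unemployment Insurance: 1.7% × $13310.00 = $226.27
Workforce Levy: 6.8% × $13310.00 = $905.08
Total: $1389.21 + $226.27 + $905.08 = $2520.56

$2520.56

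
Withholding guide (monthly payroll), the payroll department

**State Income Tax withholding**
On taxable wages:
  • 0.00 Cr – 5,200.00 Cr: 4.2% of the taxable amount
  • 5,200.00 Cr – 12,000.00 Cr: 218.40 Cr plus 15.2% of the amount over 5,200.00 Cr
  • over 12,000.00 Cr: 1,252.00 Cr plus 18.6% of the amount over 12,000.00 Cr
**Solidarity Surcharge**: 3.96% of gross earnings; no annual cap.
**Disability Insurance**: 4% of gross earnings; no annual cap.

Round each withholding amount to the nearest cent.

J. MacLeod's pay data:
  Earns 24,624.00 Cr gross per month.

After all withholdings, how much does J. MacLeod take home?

State Income Tax: taxable = 24,624.00 Cr
  1,252.00 Cr + 18.6% × (24,624.00 Cr − 12,000.00 Cr) = 1,252.00 Cr + 18.6% × 12,624.00 Cr = 3,600.06 Cr
Solidarity Surcharge: 3.96% × 24,624.00 Cr = 975.11 Cr
Disability Insurance: 4% × 24,624.00 Cr = 984.96 Cr
Total withheld: 3,600.06 Cr + 975.11 Cr + 984.96 Cr = 5,560.13 Cr
Net pay: 24,624.00 Cr − 5,560.13 Cr = 19,063.87 Cr

19,063.87 Cr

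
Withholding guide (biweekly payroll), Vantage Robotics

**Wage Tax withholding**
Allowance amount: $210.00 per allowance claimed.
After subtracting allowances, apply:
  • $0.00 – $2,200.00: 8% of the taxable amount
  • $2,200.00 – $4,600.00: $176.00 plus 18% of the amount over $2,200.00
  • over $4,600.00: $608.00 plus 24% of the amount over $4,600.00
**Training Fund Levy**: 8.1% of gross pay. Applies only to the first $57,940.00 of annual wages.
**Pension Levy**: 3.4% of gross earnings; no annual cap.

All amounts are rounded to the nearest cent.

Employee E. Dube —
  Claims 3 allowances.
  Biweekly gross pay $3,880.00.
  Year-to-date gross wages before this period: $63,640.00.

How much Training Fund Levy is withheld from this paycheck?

$0.00

Training Fund Levy: YTD $63,640.00 ≥ cap $57,940.00 → $0.00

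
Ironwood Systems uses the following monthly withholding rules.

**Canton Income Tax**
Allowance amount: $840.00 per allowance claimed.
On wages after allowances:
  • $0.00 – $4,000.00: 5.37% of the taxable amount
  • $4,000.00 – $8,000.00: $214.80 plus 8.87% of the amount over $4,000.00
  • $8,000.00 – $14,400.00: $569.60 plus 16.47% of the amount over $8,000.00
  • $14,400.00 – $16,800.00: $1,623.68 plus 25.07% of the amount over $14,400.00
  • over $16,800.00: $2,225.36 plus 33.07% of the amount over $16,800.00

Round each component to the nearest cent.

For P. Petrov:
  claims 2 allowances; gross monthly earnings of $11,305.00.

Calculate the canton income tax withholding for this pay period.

Canton Income Tax: taxable = $11,305.00 − 2×$840.00 = $9,625.00
  $569.60 + 16.47% × ($9,625.00 − $8,000.00) = $569.60 + 16.47% × $1,625.00 = $837.24

$837.24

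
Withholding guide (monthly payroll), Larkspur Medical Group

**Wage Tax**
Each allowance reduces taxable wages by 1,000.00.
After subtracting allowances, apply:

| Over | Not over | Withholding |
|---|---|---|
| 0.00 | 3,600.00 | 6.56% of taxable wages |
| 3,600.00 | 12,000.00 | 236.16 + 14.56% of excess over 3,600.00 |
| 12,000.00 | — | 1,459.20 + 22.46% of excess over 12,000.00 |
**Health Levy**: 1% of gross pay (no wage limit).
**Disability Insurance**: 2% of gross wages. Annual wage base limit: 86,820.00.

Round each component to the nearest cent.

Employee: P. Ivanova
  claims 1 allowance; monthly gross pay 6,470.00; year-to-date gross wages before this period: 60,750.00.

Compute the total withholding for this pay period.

702.53

Wage Tax: taxable = 6,470.00 − 1×1,000.00 = 5,470.00
  236.16 + 14.56% × (5,470.00 − 3,600.00) = 236.16 + 14.56% × 1,870.00 = 508.43
Health Levy: 1% × 6,470.00 = 64.70
Disability Insurance: 2% × 6,470.00 = 129.40
Total: 508.43 + 64.70 + 129.40 = 702.53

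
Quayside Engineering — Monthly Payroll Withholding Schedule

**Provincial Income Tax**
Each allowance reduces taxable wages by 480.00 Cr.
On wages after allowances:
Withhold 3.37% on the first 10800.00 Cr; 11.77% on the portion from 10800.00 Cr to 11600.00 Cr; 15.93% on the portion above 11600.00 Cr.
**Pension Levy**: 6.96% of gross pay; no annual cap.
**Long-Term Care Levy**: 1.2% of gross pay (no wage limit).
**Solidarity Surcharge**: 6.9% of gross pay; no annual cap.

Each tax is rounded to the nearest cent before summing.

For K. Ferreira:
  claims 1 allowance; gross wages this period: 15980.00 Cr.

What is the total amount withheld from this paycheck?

Provincial Income Tax: taxable = 15980.00 Cr − 1×480.00 Cr = 15500.00 Cr
  458.12 Cr + 15.93% × (15500.00 Cr − 11600.00 Cr) = 458.12 Cr + 15.93% × 3900.00 Cr = 1079.39 Cr
Pension Levy: 6.96% × 15980.00 Cr = 1112.21 Cr
Long-Term Care Levy: 1.2% × 15980.00 Cr = 191.76 Cr
Solidarity Surcharge: 6.9% × 15980.00 Cr = 1102.62 Cr
Total: 1079.39 Cr + 1112.21 Cr + 191.76 Cr + 1102.62 Cr = 3485.98 Cr

3485.98 Cr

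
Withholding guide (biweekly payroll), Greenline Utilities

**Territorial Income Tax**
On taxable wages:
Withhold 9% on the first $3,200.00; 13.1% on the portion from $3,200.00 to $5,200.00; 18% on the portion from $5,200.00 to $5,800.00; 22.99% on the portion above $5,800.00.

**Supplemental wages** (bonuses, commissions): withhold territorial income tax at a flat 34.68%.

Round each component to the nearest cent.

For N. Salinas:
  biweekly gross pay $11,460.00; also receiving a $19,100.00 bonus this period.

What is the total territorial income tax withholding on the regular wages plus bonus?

Territorial Income Tax: taxable = $11,460.00
  $658.00 + 22.99% × ($11,460.00 − $5,800.00) = $658.00 + 22.99% × $5,660.00 = $1,959.23
Supplemental (34.68% flat on bonus): 34.68% × $19,100.00 = $6,623.88
Total territorial income tax: $1,959.23 + $6,623.88 = $8,583.11

$8,583.11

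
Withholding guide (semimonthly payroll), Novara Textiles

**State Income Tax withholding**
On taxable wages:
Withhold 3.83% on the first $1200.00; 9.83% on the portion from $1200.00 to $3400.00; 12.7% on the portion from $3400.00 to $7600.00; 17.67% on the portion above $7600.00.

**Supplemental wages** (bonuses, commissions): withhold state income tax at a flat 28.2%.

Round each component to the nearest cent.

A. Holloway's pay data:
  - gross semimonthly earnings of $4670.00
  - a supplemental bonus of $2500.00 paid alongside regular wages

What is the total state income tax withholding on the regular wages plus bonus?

$1128.51

State Income Tax: taxable = $4670.00
  $262.22 + 12.7% × ($4670.00 − $3400.00) = $262.22 + 12.7% × $1270.00 = $423.51
Supplemental (28.2% flat on bonus): 28.2% × $2500.00 = $705.00
Total state income tax: $423.51 + $705.00 = $1128.51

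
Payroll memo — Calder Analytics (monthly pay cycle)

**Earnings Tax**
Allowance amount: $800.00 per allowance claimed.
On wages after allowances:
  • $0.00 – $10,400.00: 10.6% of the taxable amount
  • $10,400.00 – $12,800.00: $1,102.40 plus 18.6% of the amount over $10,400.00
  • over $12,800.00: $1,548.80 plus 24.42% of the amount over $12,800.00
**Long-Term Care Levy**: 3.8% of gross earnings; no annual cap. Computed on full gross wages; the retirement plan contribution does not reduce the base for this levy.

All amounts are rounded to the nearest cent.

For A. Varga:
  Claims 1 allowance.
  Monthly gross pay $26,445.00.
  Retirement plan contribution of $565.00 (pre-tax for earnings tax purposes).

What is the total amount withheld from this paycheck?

$5,552.49

Earnings Tax: taxable = $26,445.00 − $565.00 − 1×$800.00 = $25,080.00
  $1,548.80 + 24.42% × ($25,080.00 − $12,800.00) = $1,548.80 + 24.42% × $12,280.00 = $4,547.58
Long-Term Care Levy: 3.8% × $26,445.00 = $1,004.91
Total: $4,547.58 + $1,004.91 = $5,552.49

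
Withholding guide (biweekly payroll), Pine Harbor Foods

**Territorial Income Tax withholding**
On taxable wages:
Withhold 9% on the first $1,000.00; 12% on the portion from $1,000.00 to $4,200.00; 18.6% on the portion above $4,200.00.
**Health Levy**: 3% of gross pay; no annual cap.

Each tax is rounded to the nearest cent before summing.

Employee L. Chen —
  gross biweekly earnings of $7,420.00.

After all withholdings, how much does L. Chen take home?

Territorial Income Tax: taxable = $7,420.00
  $474.00 + 18.6% × ($7,420.00 − $4,200.00) = $474.00 + 18.6% × $3,220.00 = $1,072.92
Health Levy: 3% × $7,420.00 = $222.60
Total withheld: $1,072.92 + $222.60 = $1,295.52
Net pay: $7,420.00 − $1,295.52 = $6,124.48

$6,124.48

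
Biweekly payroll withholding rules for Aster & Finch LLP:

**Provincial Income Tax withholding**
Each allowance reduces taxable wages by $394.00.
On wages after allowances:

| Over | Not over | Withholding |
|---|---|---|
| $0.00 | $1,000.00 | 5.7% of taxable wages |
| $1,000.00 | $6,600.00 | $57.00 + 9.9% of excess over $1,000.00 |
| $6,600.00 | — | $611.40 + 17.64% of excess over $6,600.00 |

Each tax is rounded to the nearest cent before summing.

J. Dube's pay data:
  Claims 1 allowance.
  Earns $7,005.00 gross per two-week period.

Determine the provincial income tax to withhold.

Provincial Income Tax: taxable = $7,005.00 − 1×$394.00 = $6,611.00
  $611.40 + 17.64% × ($6,611.00 − $6,600.00) = $611.40 + 17.64% × $11.00 = $613.34

$613.34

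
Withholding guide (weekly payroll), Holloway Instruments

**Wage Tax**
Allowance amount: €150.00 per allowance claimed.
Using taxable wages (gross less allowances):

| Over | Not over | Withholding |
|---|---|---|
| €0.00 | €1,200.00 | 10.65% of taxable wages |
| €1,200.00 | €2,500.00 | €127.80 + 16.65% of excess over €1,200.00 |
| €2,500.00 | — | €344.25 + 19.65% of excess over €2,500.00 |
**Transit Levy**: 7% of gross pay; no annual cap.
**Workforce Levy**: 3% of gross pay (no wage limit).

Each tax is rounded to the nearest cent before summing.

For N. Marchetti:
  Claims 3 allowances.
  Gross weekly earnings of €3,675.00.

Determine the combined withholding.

€854.21

Wage Tax: taxable = €3,675.00 − 3×€150.00 = €3,225.00
  €344.25 + 19.65% × (€3,225.00 − €2,500.00) = €344.25 + 19.65% × €725.00 = €486.71
Transit Levy: 7% × €3,675.00 = €257.25
Workforce Levy: 3% × €3,675.00 = €110.25
Total: €486.71 + €257.25 + €110.25 = €854.21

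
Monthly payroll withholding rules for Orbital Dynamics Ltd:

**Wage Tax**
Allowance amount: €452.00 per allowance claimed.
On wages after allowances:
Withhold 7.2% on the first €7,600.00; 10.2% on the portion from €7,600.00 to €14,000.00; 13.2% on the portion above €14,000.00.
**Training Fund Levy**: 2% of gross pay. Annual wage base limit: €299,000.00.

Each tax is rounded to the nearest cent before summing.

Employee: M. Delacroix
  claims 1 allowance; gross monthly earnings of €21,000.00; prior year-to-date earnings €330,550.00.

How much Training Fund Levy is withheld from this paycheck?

Training Fund Levy: YTD €330,550.00 ≥ cap €299,000.00 → €0.00

€0.00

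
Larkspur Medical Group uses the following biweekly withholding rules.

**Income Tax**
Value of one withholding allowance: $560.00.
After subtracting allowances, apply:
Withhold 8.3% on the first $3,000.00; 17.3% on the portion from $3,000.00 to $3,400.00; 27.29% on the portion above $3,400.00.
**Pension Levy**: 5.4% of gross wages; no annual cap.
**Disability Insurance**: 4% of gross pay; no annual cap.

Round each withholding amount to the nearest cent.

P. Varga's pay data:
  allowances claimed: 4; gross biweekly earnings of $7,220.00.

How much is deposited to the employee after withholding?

$5,791.94

Income Tax: taxable = $7,220.00 − 4×$560.00 = $4,980.00
  $318.20 + 27.29% × ($4,980.00 − $3,400.00) = $318.20 + 27.29% × $1,580.00 = $749.38
Pension Levy: 5.4% × $7,220.00 = $389.88
Disability Insurance: 4% × $7,220.00 = $288.80
Total withheld: $749.38 + $389.88 + $288.80 = $1,428.06
Net pay: $7,220.00 − $1,428.06 = $5,791.94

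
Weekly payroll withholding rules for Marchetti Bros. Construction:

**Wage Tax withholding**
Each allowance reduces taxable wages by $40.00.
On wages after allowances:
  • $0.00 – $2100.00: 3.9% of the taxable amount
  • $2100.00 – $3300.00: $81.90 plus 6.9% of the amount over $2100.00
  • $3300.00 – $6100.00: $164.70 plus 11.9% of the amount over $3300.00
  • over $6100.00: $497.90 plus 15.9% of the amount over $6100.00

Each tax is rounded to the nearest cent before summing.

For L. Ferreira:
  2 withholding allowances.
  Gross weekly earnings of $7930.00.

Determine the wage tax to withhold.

Wage Tax: taxable = $7930.00 − 2×$40.00 = $7850.00
  $497.90 + 15.9% × ($7850.00 − $6100.00) = $497.90 + 15.9% × $1750.00 = $776.15

$776.15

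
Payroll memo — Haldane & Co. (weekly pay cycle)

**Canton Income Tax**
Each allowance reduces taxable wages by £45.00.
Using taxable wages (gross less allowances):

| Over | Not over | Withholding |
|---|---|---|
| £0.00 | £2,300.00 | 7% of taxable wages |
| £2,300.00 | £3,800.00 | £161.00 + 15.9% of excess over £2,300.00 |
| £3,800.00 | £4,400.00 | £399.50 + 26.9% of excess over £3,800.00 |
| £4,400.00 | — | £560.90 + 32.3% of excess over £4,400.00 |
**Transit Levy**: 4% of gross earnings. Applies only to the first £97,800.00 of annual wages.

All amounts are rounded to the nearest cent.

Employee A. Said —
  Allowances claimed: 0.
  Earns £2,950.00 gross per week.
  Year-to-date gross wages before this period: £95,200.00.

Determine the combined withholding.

Canton Income Tax: taxable = £2,950.00
  £161.00 + 15.9% × (£2,950.00 − £2,300.00) = £161.00 + 15.9% × £650.00 = £264.35
Transit Levy: cap £97,800.00 − YTD £95,200.00 = £2,600.00 subject; 4% × £2,600.00 = £104.00
Total: £264.35 + £104.00 = £368.35

£368.35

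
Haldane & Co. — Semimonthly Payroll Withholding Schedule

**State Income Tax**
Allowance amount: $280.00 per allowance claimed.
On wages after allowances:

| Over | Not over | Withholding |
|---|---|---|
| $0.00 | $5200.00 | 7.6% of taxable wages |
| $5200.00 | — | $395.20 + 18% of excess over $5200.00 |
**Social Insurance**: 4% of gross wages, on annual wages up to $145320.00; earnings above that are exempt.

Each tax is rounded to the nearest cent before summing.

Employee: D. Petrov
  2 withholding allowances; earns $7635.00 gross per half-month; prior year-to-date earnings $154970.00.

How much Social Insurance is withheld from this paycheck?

Social Insurance: YTD $154970.00 ≥ cap $145320.00 → $0.00

$0.00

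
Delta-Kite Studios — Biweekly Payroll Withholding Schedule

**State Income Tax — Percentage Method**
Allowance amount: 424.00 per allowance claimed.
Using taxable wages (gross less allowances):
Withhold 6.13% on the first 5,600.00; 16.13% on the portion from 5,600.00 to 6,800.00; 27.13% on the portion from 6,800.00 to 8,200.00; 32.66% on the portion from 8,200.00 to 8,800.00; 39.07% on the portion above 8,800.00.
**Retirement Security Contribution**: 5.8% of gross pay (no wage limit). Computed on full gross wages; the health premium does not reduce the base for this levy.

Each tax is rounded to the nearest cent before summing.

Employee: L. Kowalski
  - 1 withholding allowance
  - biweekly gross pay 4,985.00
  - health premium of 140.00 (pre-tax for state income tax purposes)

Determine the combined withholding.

State Income Tax: taxable = 4,985.00 − 140.00 − 1×424.00 = 4,421.00
  6.13% × 4,421.00 = 271.01
Retirement Security Contribution: 5.8% × 4,985.00 = 289.13
Total: 271.01 + 289.13 = 560.14

560.14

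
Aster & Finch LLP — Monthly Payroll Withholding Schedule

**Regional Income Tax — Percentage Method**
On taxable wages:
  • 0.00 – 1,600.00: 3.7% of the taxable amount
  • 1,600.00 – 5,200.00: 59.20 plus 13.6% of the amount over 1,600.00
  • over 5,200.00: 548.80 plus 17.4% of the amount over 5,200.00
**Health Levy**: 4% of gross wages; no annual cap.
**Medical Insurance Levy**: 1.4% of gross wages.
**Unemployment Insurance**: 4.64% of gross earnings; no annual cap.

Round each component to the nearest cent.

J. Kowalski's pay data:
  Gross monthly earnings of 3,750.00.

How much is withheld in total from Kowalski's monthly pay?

Regional Income Tax: taxable = 3,750.00
  59.20 + 13.6% × (3,750.00 − 1,600.00) = 59.20 + 13.6% × 2,150.00 = 351.60
Health Levy: 4% × 3,750.00 = 150.00
Medical Insurance Levy: 1.4% × 3,750.00 = 52.50
Unemployment Insurance: 4.64% × 3,750.00 = 174.00
Total: 351.60 + 150.00 + 52.50 + 174.00 = 728.10

728.10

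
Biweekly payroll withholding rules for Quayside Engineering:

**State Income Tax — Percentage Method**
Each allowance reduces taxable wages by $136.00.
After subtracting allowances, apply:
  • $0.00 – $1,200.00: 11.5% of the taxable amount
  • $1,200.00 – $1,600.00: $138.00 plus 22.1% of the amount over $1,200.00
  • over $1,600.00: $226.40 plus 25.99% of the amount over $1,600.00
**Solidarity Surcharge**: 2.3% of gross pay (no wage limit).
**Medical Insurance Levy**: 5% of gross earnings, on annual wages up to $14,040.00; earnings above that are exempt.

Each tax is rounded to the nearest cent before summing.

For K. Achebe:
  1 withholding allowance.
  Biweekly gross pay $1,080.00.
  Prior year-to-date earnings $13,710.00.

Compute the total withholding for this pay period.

State Income Tax: taxable = $1,080.00 − 1×$136.00 = $944.00
  11.5% × $944.00 = $108.56
Solidarity Surcharge: 2.3% × $1,080.00 = $24.84
Medical Insurance Levy: cap $14,040.00 − YTD $13,710.00 = $330.00 subject; 5% × $330.00 = $16.50
Total: $108.56 + $24.84 + $16.50 = $149.90

$149.90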